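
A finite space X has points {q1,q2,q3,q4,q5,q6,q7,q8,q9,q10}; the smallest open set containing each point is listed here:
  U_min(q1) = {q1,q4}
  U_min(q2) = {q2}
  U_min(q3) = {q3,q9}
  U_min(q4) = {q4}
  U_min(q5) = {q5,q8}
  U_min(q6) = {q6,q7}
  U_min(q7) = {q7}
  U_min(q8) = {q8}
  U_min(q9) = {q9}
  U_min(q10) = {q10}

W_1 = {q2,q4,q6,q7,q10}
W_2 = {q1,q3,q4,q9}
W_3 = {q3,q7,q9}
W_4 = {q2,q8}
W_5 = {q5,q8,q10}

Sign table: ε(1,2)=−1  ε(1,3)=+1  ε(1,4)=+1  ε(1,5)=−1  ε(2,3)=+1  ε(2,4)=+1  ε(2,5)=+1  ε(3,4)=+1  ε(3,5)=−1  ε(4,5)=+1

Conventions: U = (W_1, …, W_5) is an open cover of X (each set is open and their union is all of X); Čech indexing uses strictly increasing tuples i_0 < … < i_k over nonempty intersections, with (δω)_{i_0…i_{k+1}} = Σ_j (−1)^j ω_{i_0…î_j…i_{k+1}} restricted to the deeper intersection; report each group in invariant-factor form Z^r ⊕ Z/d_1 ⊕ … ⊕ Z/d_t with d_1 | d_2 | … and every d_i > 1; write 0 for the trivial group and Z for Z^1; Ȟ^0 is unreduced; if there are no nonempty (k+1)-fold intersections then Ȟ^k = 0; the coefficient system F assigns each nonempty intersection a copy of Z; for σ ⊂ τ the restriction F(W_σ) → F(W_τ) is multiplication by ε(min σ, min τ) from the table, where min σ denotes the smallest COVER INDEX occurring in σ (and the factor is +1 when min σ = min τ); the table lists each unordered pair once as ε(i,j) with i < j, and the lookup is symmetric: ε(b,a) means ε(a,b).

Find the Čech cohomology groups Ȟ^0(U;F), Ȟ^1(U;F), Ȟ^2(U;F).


nonempty overlaps:
  W12={q4} W13={q7} W14={q2} W15={q10} W23={q3,q9} W45={q8}
C dims 5,6; δ0: rk 5, SNF 1^4·2
degree 0: 5−5−0 = 0 → Ȟ^0 ≅ 0
degree 1: 6−0−5 = 1 plus torsion [2] → Ȟ^1 ≅ Z ⊕ Z/2
degree 2: 0−0−0 = 0 → Ȟ^2 ≅ 0

Ȟ^0 = 0, Ȟ^1 = Z ⊕ Z/2, Ȟ^2 = 0


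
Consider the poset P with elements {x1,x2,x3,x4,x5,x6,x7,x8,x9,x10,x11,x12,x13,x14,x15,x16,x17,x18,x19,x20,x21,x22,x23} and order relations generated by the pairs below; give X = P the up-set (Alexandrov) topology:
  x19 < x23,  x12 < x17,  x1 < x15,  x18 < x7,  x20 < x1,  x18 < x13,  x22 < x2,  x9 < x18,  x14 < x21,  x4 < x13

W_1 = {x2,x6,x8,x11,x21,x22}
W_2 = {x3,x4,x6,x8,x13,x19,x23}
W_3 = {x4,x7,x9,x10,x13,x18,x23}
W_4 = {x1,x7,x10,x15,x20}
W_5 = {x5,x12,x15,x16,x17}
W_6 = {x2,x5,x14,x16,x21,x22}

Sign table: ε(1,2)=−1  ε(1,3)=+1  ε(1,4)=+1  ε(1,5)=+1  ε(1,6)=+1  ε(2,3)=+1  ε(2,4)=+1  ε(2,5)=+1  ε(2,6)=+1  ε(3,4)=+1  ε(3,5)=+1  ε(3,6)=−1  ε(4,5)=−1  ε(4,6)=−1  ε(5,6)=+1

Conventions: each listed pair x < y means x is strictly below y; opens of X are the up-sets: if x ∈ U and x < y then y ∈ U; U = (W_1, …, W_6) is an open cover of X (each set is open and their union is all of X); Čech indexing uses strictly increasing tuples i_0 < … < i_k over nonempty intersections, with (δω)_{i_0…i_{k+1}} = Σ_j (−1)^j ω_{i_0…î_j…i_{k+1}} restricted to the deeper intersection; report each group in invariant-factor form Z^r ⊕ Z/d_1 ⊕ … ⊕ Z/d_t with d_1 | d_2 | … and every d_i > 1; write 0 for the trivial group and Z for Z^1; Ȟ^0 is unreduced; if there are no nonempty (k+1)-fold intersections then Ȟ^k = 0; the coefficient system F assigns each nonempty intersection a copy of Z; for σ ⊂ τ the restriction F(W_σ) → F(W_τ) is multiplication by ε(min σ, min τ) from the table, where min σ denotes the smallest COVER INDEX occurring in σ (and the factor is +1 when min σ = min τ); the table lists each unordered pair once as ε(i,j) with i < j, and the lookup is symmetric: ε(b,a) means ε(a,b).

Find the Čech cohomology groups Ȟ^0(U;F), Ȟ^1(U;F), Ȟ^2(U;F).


cover nerve:
  W12={x6,x8} W16={x2,x21,x22} W23={x4,x13,x23} W34={x7,x10} W45={x15} W56={x5,x16}
C dims 6,6; δ0: rk 5, SNF 1^5
Ȟ^0: (6−5)−0=1 ⇒ Z
Ȟ^1: (6−0)−5=1 ⇒ Z
Ȟ^2: (0−0)−0=0 ⇒ 0

Ȟ^0(U;F) ≅ Z; Ȟ^1(U;F) ≅ Z; Ȟ^2(U;F) ≅ 0


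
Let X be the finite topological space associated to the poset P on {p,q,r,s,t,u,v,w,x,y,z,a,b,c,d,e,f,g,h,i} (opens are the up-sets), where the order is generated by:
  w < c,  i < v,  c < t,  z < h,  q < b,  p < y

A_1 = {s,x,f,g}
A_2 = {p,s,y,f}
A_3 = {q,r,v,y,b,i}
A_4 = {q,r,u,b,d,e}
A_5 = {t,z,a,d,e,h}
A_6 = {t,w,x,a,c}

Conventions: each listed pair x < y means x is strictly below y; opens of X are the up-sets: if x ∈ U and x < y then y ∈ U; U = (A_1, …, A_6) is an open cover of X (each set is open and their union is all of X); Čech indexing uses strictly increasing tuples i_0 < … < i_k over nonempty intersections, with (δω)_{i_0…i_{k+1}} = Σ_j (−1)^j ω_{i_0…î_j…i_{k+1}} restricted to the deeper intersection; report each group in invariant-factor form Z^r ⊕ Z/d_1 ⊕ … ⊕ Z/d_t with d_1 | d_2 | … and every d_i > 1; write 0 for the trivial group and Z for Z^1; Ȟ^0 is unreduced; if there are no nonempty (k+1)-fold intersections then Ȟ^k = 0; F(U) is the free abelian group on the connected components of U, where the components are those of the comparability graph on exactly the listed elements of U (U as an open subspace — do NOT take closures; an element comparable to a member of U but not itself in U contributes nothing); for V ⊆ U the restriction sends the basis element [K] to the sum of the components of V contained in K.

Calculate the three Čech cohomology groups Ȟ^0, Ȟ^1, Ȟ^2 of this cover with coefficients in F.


Ȟ^0 = Z^14, Ȟ^1 = 0, Ȟ^2 = 0

nerve of the cover:
  A12={s,f} A16={x} A23={y} A34={q,r,b} A45={d,e} A56={t,a}
components per intersection:
  A1: {s} {x} {f} {g}
  A2: {p,y} {s} {f}
  A3: {q,b} {r} {v,i} {y}
  A4: {q,b} {r} {u} {d} {e}
  A5: {t} {z,h} {a} {d} {e}
  A6: {t,w,c} {x} {a}
  A12: {s} {f}
  A16: {x}
  A23: {y}
  A34: {q,b} {r}
  A45: {d} {e}
  A56: {t} {a}
C dims 24,10; δ0: rk 10, SNF 1^10
Ȟ^0 = (24 − 10) − 0 = 14, so Ȟ^0 ≅ Z^14
Ȟ^1 = (10 − 0) − 10 = 0, so Ȟ^1 ≅ 0
Ȟ^2 = (0 − 0) − 0 = 0, so Ȟ^2 ≅ 0


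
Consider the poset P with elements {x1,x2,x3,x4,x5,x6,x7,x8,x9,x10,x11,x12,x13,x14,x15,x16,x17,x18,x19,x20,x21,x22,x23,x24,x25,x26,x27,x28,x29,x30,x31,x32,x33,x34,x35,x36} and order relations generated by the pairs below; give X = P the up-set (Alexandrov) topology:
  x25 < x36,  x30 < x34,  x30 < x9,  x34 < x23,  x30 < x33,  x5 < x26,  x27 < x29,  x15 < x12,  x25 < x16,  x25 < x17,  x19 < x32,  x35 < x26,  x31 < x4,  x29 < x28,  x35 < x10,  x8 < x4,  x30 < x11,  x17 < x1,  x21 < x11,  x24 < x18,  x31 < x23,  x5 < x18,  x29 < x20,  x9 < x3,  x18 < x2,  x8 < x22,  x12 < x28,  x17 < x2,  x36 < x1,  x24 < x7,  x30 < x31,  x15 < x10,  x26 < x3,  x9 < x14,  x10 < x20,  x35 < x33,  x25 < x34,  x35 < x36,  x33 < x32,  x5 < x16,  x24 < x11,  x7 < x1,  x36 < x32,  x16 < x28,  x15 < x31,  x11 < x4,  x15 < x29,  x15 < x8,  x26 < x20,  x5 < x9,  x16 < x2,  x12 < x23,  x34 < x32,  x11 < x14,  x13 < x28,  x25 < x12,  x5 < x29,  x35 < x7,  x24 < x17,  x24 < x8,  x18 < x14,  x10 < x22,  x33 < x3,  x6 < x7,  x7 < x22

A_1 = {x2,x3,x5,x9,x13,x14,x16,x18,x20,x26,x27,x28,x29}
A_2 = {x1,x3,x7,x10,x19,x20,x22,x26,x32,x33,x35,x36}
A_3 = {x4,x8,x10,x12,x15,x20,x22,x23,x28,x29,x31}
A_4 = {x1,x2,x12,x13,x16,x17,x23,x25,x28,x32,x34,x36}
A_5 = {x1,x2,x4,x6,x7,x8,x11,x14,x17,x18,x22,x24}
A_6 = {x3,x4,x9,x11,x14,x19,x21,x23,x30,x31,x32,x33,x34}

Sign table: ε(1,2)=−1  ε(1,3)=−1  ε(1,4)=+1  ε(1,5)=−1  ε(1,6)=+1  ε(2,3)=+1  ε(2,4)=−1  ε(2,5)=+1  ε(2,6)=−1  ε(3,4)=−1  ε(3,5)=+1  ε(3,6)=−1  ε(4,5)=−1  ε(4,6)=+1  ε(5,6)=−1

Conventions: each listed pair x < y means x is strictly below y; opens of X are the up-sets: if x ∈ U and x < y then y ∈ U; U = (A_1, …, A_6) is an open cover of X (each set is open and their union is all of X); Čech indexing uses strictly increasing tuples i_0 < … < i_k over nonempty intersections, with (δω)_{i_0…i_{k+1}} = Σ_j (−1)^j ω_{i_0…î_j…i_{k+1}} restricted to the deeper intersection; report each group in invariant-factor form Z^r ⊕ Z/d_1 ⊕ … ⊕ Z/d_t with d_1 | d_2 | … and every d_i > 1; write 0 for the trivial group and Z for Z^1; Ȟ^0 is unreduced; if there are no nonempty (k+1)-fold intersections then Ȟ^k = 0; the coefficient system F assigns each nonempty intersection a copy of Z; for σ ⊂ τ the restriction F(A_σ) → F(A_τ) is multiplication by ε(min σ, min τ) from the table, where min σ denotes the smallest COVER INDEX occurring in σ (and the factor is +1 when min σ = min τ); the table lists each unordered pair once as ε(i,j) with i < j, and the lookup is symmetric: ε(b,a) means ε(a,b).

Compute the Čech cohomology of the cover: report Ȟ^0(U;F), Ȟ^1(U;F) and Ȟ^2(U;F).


Ȟ^0 = Z, Ȟ^1 = 0, Ȟ^2 = Z/2

intersection data:
  A12={x3,x20,x26} A13={x20,x28,x29} A14={x2,x13,x16,x28} A15={x2,x14,x18} A16={x3,x9,x14} A23={x10,x20,x22} A24={x1,x32,x36} A25={x1,x7,x22} A26={x3,x19,x32,x33} A34={x12,x23,x28} A35={x4,x8,x22} A36={x4,x23,x31} A45={x1,x2,x17} A46={x23,x32,x34} A56={x4,x11,x14}
  A123={x20} A126={x3} A134={x28} A145={x2} A156={x14} A235={x22} A245={x1} A246={x32} A346={x23} A356={x4}
C dims 6,15,10; δ0: rk 5, SNF 1^5; δ1: rk 10, SNF 1^9·2
Ȟ^0 = (6 − 5) − 0 = 1, so Ȟ^0 ≅ Z
Ȟ^1 = (15 − 10) − 5 = 0, so Ȟ^1 ≅ 0
Ȟ^2 = (10 − 0) − 10 = 0 plus torsion [2], so Ȟ^2 ≅ Z/2


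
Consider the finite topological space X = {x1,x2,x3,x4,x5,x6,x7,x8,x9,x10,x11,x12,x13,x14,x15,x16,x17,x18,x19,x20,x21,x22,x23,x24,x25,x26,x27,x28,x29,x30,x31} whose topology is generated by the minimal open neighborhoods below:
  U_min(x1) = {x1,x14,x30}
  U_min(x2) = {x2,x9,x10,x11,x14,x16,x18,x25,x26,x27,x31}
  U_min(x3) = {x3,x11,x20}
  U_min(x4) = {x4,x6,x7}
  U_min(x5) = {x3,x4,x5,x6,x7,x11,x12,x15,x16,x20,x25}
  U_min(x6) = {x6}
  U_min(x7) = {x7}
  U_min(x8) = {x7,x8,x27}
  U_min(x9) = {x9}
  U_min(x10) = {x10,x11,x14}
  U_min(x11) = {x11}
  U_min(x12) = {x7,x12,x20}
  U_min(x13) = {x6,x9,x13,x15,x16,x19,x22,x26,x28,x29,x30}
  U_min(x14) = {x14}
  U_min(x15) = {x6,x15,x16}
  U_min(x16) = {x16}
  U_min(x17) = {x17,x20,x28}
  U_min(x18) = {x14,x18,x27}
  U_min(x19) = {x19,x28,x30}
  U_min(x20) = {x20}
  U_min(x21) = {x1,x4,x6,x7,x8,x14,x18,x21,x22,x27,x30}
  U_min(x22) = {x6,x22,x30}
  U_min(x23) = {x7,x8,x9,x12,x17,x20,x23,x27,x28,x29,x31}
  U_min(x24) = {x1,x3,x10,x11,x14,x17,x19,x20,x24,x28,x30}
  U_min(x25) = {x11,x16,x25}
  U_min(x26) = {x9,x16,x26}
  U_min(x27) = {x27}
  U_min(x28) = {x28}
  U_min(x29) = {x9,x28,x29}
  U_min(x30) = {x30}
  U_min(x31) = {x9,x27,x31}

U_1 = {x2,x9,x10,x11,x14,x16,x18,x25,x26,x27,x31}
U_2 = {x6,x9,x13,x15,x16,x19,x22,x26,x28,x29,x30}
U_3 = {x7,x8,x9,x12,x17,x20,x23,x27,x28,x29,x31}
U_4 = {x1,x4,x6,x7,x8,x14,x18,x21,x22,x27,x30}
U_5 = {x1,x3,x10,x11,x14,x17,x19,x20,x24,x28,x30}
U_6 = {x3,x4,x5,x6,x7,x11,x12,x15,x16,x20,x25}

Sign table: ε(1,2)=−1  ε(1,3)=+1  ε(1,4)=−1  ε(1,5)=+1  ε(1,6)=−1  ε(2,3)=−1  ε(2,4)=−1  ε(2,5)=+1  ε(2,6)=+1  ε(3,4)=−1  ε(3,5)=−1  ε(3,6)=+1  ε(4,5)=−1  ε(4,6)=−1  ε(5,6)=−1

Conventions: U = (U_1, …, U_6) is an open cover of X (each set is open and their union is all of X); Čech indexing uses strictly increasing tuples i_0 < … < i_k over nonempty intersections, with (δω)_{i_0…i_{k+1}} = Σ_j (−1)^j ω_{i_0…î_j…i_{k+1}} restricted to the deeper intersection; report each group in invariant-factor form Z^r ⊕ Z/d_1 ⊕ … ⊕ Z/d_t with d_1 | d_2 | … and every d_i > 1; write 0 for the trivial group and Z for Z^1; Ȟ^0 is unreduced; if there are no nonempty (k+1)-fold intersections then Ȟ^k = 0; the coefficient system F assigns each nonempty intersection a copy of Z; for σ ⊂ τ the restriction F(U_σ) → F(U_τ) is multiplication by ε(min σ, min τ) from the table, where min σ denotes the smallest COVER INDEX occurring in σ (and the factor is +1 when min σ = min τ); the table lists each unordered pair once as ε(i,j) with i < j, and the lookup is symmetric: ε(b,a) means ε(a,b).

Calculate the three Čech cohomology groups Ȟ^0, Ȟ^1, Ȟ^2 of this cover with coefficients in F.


Ȟ^0 = 0, Ȟ^1 = Z/2 and Ȟ^2 = Z

cover nerve:
  U12={x9,x16,x26} U13={x9,x27,x31} U14={x14,x18,x27} U15={x10,x11,x14} U16={x11,x16,x25} U23={x9,x28,x29} U24={x6,x22,x30} U25={x19,x28,x30} U26={x6,x15,x16} U34={x7,x8,x27} U35={x17,x20,x28} U36={x7,x12,x20} U45={x1,x14,x30} U46={x4,x6,x7} U56={x3,x11,x20}
  U123={x9} U126={x16} U134={x27} U145={x14} U156={x11} U235={x28} U245={x30} U246={x6} U346={x7} U356={x20}
C dims 6,15,10; δ0: rk 6, SNF 1^5·2; δ1: rk 9, SNF 1^9
Ȟ^0: (6−6)−0=0 ⇒ 0
Ȟ^1: (15−9)−6=0 plus torsion [2] ⇒ Z/2
Ȟ^2: (10−0)−9=1 ⇒ Z


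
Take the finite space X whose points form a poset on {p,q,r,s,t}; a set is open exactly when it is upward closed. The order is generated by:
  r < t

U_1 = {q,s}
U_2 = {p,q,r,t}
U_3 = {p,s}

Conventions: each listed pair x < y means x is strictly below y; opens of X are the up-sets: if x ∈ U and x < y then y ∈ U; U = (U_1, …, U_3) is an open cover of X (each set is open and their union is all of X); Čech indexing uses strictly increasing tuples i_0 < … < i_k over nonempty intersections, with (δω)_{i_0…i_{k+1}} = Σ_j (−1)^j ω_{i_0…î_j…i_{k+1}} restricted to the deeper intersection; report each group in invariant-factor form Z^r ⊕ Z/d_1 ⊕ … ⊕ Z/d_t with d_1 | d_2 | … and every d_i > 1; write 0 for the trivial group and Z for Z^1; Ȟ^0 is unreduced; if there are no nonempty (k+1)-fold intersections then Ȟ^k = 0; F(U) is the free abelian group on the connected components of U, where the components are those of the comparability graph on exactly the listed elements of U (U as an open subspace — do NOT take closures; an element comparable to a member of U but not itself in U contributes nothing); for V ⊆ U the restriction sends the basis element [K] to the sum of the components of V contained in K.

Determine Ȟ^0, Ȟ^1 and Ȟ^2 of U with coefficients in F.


Ȟ^0(U;F) ≅ Z^4; Ȟ^1(U;F) ≅ 0; Ȟ^2(U;F) ≅ 0

nerve of the cover:
  U12={q} U13={s} U23={p}
components per intersection:
  U1: {q} {s}
  U2: {p} {q} {r,t}
  U3: {p} {s}
  U12: {q}
  U13: {s}
  U23: {p}
C dims 7,3; δ0: rk 3, SNF 1^3
Ȟ^0 = (7 − 3) − 0 = 4, so Ȟ^0 ≅ Z^4
Ȟ^1 = (3 − 0) − 3 = 0, so Ȟ^1 ≅ 0
Ȟ^2 = (0 − 0) − 0 = 0, so Ȟ^2 ≅ 0


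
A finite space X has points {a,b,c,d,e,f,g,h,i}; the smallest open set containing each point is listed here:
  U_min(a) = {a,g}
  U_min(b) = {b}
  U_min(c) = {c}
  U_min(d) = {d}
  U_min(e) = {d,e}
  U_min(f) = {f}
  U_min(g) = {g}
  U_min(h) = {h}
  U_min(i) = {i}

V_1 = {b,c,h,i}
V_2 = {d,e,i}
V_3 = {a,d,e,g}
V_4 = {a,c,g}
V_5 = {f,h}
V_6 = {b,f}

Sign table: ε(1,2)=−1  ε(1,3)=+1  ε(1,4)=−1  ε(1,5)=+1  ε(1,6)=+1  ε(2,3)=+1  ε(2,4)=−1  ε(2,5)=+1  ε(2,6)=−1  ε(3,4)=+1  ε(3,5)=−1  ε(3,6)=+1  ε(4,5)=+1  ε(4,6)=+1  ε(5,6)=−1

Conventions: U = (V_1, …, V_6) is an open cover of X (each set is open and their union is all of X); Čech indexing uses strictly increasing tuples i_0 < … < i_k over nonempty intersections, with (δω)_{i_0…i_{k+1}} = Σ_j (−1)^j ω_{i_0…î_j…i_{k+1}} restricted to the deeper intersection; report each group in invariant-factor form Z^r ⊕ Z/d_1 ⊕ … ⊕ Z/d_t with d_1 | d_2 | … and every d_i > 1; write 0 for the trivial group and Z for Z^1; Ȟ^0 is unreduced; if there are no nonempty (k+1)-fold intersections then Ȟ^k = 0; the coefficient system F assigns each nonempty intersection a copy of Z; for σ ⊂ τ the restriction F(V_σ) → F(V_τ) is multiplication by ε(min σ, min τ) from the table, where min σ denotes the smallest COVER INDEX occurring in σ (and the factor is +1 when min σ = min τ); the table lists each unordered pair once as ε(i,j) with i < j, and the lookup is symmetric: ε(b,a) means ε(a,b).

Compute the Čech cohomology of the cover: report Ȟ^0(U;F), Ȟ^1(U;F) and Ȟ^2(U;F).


nerve of the cover:
  V12={i} V14={c} V15={h} V16={b} V23={d,e} V34={a,g} V56={f}
C dims 6,7; δ0: rk 6, SNF 1^5·2
Ȟ^0 = (6 − 6) − 0 = 0, so Ȟ^0 ≅ 0
Ȟ^1 = (7 − 0) − 6 = 1 plus torsion [2], so Ȟ^1 ≅ Z ⊕ Z/2
Ȟ^2 = (0 − 0) − 0 = 0, so Ȟ^2 ≅ 0

Ȟ^0 ≅ 0,  Ȟ^1 ≅ Z ⊕ Z/2,  Ȟ^2 ≅ 0


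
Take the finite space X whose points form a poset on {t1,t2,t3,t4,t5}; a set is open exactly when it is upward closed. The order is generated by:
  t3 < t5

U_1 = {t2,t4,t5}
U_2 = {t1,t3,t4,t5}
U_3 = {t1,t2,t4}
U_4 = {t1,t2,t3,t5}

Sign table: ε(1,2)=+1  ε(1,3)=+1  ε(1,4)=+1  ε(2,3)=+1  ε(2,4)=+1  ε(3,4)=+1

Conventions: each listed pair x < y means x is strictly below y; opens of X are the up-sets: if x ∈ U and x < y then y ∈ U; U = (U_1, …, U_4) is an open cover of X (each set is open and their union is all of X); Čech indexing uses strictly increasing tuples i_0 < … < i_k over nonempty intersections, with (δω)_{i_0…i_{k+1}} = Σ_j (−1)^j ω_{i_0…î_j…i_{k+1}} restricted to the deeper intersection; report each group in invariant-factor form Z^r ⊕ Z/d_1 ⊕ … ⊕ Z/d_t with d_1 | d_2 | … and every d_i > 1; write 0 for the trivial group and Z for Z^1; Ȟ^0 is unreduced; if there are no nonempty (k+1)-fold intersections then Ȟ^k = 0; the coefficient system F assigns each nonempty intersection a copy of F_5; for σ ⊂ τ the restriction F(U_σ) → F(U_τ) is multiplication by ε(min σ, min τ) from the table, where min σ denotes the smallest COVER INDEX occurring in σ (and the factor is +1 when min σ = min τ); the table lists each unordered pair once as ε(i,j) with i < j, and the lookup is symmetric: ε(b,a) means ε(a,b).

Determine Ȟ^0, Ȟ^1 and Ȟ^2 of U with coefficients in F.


cover nerve:
  U12={t4,t5} U13={t2,t4} U14={t2,t5} U23={t1,t4} U24={t1,t3,t5} U34={t1,t2}
  U123={t4} U124={t5} U134={t2} U234={t1}
C dims 4,6,4; δ0: rk_F5 3; δ1: rk_F5 3
Ȟ^0: (4−3)−0=1 ⇒ Z/5
Ȟ^1: (6−3)−3=0 ⇒ 0
Ȟ^2: (4−0)−3=1 ⇒ Z/5

Ȟ^0 ≅ Z/5,  Ȟ^1 ≅ 0,  Ȟ^2 ≅ Z/5


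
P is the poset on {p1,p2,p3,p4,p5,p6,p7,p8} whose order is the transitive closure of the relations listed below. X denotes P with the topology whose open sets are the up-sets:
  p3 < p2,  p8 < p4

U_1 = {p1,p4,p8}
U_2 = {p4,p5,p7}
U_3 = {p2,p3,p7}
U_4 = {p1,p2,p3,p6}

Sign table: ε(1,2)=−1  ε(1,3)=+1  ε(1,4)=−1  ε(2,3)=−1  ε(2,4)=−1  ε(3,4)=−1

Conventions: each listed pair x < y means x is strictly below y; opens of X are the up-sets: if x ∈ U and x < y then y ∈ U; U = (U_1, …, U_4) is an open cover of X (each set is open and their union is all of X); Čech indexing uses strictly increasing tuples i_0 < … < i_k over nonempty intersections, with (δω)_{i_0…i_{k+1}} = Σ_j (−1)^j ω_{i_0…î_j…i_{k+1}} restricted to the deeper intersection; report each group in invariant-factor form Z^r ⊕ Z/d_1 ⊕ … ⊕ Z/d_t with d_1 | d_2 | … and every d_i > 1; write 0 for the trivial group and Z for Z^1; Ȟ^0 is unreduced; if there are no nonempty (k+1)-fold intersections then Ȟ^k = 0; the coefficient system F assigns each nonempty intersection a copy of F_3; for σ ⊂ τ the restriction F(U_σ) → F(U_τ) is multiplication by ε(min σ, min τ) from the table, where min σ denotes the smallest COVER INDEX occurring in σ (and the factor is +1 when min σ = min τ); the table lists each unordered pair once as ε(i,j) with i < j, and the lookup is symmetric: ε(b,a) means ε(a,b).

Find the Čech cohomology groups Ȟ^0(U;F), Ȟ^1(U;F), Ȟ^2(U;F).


nerve simplices:
  U12={p4} U14={p1} U23={p7} U34={p2,p3}
C dims 4,4; δ0: rk_F3 3
degree 0: 4−3−0 = 1 → Ȟ^0 ≅ Z/3
degree 1: 4−0−3 = 1 → Ȟ^1 ≅ Z/3
degree 2: 0−0−0 = 0 → Ȟ^2 ≅ 0

Ȟ^0 ≅ Z/3; Ȟ^1 ≅ Z/3; Ȟ^2 ≅ 0


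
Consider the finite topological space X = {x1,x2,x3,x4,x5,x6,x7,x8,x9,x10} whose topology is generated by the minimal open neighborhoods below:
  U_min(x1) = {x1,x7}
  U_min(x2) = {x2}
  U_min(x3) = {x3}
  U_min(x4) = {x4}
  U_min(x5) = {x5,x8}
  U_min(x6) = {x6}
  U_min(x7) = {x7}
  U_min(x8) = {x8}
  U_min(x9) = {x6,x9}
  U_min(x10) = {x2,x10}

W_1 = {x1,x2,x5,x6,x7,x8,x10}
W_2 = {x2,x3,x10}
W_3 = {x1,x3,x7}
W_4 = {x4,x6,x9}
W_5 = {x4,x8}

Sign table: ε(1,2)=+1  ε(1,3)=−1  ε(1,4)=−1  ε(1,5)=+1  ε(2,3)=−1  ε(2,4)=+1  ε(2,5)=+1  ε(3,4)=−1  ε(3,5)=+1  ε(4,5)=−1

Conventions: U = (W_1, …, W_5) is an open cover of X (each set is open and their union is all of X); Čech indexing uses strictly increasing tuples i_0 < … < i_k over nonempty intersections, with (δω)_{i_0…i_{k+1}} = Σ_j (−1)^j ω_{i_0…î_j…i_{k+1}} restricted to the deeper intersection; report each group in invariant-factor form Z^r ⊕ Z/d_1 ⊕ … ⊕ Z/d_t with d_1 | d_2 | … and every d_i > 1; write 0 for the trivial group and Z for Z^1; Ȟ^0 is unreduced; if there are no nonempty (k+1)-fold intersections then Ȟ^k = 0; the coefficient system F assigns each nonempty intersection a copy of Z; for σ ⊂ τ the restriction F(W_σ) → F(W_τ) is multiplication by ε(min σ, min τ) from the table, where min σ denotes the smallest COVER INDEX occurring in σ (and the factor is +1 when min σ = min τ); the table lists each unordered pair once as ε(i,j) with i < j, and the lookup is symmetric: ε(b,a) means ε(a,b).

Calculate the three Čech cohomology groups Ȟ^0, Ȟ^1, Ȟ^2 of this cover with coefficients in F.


nonempty intersections:
  W12={x2,x10} W13={x1,x7} W14={x6} W15={x8} W23={x3} W45={x4}
C dims 5,6; δ0: rk 4, SNF 1^4
Ȟ^0: (5−4)−0=1 ⇒ Z
Ȟ^1: (6−0)−4=2 ⇒ Z^2
Ȟ^2: (0−0)−0=0 ⇒ 0

Ȟ^0 = Z, Ȟ^1 = Z^2 and Ȟ^2 = 0


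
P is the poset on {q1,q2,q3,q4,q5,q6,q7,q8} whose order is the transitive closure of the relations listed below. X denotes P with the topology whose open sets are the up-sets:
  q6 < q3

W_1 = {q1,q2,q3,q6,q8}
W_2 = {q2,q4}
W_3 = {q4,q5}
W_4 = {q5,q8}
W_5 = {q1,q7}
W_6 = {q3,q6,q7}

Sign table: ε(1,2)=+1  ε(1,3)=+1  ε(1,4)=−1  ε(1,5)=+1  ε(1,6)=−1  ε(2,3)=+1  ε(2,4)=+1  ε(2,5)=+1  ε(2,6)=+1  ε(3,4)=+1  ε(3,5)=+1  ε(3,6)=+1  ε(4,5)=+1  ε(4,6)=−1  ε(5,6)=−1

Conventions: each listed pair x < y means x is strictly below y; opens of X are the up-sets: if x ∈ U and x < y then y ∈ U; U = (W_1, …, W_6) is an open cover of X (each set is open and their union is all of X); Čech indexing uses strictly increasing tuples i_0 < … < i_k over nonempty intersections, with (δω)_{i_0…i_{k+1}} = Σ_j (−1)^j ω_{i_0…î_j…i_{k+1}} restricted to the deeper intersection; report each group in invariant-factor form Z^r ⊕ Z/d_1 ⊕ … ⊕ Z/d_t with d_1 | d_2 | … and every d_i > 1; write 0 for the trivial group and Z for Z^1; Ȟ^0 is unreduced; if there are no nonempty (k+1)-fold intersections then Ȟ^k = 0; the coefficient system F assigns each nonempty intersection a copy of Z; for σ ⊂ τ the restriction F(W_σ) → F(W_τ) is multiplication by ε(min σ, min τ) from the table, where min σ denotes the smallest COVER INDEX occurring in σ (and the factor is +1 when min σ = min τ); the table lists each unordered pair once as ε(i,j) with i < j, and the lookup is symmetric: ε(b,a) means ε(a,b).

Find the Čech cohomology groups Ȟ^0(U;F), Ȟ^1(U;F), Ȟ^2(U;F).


Ȟ^0 ≅ 0, Ȟ^1 ≅ Z ⊕ Z/2 and Ȟ^2 ≅ 0

intersection data:
  W12={q2} W14={q8} W15={q1} W16={q3,q6} W23={q4} W34={q5} W56={q7}
C dims 6,7; δ0: rk 6, SNF 1^5·2
Ȟ^0 = (6 − 6) − 0 = 0, so Ȟ^0 ≅ 0
Ȟ^1 = (7 − 0) − 6 = 1 plus torsion [2], so Ȟ^1 ≅ Z ⊕ Z/2
Ȟ^2 = (0 − 0) − 0 = 0, so Ȟ^2 ≅ 0


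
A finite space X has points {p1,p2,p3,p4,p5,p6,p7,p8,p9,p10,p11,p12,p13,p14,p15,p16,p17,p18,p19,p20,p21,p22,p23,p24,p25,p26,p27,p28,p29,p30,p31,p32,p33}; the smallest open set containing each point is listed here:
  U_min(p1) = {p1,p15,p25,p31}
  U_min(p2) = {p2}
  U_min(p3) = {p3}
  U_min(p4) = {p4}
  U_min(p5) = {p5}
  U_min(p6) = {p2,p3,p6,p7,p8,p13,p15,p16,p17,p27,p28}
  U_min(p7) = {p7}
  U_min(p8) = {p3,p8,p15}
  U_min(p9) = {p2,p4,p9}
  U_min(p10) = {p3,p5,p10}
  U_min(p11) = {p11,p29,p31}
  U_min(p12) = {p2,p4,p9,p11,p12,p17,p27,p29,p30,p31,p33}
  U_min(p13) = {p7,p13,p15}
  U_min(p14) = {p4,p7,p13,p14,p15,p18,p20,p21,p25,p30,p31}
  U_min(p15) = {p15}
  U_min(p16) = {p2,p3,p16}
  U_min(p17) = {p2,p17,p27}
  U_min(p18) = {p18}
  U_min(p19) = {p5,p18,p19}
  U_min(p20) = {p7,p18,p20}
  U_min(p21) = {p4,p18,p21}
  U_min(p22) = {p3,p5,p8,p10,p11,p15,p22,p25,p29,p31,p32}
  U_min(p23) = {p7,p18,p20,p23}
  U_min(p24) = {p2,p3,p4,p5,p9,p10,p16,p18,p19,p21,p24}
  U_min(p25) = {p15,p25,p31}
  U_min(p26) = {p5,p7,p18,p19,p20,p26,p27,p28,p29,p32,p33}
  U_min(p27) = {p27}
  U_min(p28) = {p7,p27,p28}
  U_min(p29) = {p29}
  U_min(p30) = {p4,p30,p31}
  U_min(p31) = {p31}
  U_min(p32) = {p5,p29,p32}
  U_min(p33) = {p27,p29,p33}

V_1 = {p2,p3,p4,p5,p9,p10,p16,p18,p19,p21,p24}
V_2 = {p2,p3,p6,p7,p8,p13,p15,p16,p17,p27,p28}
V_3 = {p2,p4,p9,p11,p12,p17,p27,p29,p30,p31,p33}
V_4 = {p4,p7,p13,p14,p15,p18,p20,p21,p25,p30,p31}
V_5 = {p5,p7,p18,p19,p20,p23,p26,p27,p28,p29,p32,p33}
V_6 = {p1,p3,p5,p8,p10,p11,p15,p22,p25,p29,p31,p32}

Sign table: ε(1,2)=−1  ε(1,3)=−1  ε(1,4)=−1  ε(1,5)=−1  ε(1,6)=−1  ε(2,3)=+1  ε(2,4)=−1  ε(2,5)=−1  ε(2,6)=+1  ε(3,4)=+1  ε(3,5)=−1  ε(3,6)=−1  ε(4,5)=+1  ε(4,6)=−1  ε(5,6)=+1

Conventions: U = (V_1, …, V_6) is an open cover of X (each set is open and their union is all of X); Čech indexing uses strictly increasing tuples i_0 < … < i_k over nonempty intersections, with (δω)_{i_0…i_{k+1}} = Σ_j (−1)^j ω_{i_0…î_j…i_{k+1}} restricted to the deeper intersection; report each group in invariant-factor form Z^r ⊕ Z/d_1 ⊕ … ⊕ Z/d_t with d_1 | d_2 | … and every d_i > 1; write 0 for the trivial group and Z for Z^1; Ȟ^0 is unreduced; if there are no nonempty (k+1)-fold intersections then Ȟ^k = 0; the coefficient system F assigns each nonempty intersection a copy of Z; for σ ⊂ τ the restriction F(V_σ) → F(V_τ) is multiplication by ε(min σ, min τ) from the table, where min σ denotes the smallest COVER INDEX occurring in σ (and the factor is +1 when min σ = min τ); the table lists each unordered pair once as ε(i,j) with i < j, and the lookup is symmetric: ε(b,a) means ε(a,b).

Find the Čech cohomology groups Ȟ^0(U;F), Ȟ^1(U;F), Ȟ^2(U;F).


Ȟ^0 = 0, Ȟ^1 = Z/2 and Ȟ^2 = Z

nerve simplices:
  V12={p2,p3,p16} V13={p2,p4,p9} V14={p4,p18,p21} V15={p5,p18,p19} V16={p3,p5,p10} V23={p2,p17,p27} V24={p7,p13,p15} V25={p7,p27,p28} V26={p3,p8,p15} V34={p4,p30,p31} V35={p27,p29,p33} V36={p11,p29,p31} V45={p7,p18,p20} V46={p15,p25,p31} V56={p5,p29,p32}
  V123={p2} V126={p3} V134={p4} V145={p18} V156={p5} V235={p27} V245={p7} V246={p15} V346={p31} V356={p29}
C dims 6,15,10; δ0: rk 6, SNF 1^5·2; δ1: rk 9, SNF 1^9
degree 0: 6−6−0 = 0 → Ȟ^0 ≅ 0
degree 1: 15−9−6 = 0 plus torsion [2] → Ȟ^1 ≅ Z/2
degree 2: 10−0−9 = 1 → Ȟ^2 ≅ Z


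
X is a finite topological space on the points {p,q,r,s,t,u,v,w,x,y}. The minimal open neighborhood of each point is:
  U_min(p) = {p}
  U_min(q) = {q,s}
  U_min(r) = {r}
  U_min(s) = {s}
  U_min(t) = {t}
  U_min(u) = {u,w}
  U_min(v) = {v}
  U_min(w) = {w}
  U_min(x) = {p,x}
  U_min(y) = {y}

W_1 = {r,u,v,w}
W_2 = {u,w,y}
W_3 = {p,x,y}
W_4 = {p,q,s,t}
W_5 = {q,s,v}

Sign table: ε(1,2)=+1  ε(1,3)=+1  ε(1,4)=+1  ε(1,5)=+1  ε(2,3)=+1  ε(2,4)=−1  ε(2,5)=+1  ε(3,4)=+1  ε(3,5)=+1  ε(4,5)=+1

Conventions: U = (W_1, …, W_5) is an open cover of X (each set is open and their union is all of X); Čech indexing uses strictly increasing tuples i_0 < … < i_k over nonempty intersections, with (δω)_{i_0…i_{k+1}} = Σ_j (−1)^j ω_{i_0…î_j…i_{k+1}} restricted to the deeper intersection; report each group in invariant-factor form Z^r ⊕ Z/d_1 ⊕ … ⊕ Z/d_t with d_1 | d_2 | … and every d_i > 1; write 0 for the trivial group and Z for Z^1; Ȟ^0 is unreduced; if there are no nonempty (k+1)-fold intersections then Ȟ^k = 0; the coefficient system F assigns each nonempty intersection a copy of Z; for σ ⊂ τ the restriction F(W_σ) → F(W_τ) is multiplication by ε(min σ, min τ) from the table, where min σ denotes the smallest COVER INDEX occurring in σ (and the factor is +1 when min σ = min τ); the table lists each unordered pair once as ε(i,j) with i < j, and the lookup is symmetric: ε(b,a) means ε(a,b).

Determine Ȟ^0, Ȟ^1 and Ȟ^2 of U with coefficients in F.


nerve of the cover:
  W12={u,w} W15={v} W23={y} W34={p} W45={q,s}
C dims 5,5; δ0: rk 4, SNF 1^4
Ȟ^0 = (5 − 4) − 0 = 1, so Ȟ^0 ≅ Z
Ȟ^1 = (5 − 0) − 4 = 1, so Ȟ^1 ≅ Z
Ȟ^2 = (0 − 0) − 0 = 0, so Ȟ^2 ≅ 0

Ȟ^0 = Z,  Ȟ^1 = Z,  Ȟ^2 = 0


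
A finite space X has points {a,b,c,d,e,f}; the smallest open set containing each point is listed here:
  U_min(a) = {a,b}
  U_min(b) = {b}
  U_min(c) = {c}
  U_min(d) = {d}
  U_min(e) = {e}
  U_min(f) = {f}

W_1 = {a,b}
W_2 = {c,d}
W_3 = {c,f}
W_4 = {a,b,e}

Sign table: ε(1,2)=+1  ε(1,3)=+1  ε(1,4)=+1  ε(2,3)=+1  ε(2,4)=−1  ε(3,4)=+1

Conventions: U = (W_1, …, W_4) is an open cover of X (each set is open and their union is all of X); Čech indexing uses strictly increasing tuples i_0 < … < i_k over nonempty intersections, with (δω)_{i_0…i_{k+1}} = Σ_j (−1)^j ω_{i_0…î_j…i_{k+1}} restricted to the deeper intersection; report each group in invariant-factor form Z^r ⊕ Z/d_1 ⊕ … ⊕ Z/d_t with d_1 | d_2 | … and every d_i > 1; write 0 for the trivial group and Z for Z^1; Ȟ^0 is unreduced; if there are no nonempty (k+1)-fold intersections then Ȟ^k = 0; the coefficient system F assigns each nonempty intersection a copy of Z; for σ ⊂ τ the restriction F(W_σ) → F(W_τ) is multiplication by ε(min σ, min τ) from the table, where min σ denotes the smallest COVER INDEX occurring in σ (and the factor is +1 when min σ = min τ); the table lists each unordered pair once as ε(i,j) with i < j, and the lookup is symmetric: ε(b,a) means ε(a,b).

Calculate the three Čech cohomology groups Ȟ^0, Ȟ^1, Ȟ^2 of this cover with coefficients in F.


Ȟ^0(U;F) ≅ Z^2, Ȟ^1(U;F) ≅ 0, Ȟ^2(U;F) ≅ 0

intersection data:
  W14={a,b} W23={c}
C dims 4,2; δ0: rk 2, SNF 1^2
Ȟ^0 = (4 − 2) − 0 = 2, so Ȟ^0 ≅ Z^2
Ȟ^1 = (2 − 0) − 2 = 0, so Ȟ^1 ≅ 0
Ȟ^2 = (0 − 0) − 0 = 0, so Ȟ^2 ≅ 0


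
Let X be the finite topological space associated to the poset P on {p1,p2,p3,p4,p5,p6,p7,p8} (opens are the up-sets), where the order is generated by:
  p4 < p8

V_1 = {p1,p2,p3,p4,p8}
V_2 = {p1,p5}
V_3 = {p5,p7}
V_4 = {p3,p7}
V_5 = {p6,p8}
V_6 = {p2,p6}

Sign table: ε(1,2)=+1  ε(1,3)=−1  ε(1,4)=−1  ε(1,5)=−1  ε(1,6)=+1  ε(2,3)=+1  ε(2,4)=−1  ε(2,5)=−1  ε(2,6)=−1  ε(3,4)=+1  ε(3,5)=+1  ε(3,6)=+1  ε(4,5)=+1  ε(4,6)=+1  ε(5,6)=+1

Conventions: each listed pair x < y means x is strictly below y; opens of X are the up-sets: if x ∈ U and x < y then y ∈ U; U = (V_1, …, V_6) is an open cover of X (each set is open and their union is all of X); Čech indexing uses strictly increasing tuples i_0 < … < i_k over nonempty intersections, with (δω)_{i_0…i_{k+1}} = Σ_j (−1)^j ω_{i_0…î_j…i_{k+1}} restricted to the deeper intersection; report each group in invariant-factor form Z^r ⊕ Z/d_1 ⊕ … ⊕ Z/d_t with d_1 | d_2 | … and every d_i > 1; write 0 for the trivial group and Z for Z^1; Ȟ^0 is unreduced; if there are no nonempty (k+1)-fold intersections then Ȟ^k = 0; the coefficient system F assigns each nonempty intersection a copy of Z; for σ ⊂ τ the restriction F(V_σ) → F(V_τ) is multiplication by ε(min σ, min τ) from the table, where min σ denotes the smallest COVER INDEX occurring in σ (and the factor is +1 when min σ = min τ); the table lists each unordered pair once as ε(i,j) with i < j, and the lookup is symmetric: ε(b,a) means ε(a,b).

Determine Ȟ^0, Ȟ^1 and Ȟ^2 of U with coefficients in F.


Ȟ^0(U;F) ≅ 0,  Ȟ^1(U;F) ≅ Z ⊕ Z/2,  Ȟ^2(U;F) ≅ 0

nonempty overlaps:
  V12={p1} V14={p3} V15={p8} V16={p2} V23={p5} V34={p7} V56={p6}
C dims 6,7; δ0: rk 6, SNF 1^5·2
degree 0: 6−6−0 = 0 → Ȟ^0 ≅ 0
degree 1: 7−0−6 = 1 plus torsion [2] → Ȟ^1 ≅ Z ⊕ Z/2
degree 2: 0−0−0 = 0 → Ȟ^2 ≅ 0


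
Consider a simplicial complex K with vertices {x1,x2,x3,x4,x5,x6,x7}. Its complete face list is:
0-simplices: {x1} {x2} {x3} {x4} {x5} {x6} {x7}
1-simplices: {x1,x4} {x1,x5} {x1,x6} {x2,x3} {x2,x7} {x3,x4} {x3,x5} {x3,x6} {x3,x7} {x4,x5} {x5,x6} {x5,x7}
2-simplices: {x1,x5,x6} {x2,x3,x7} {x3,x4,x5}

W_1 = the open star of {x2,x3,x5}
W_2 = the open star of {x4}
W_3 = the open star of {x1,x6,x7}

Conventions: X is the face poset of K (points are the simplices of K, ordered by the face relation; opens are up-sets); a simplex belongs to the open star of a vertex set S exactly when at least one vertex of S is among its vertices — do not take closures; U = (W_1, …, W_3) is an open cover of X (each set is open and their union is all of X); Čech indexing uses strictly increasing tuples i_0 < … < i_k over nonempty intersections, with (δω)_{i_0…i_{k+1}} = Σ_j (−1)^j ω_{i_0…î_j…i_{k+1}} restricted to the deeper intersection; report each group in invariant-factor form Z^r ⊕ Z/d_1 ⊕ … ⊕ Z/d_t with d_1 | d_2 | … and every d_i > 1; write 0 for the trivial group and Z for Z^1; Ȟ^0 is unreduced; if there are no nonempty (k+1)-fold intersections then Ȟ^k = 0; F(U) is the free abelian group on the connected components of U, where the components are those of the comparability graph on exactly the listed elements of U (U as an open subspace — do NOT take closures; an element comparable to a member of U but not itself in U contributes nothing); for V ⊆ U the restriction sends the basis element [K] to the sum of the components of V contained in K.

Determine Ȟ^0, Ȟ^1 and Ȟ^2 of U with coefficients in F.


nonempty overlaps:
  W1={{x2},{x3},{x5},{x1,x5},{x2,x3},{x2,x7},{x3,x4},{x3,x5},{x3,x6},{x3,x7},{x4,x5},{x5,x6},{x5,x7},{x1,x5,x6},{x2,x3,x7},{x3,x4,x5}} W2={{x4},{x1,x4},{x3,x4},{x4,x5},{x3,x4,x5}} W3={{x1},{x6},{x7},{x1,x4},{x1,x5},{x1,x6},{x2,x7},{x3,x6},{x3,x7},{x5,x6},{x5,x7},{x1,x5,x6},{x2,x3,x7}}
  W12={{x3,x4},{x4,x5},{x3,x4,x5}} W13={{x1,x5},{x2,x7},{x3,x6},{x3,x7},{x5,x6},{x5,x7},{x1,x5,x6},{x2,x3,x7}} W23={{x1,x4}}
components per intersection:
  W1: {{x2},{x3},{x5},{x1,x5},{x2,x3},{x2,x7},{x3,x4},{x3,x5},{x3,x6},{x3,x7},{x4,x5},{x5,x6},{x5,x7},{x1,x5,x6},{x2,x3,x7},{x3,x4,x5}}
  W2: {{x4},{x1,x4},{x3,x4},{x4,x5},{x3,x4,x5}}
  W3: {{x1},{x6},{x1,x4},{x1,x5},{x1,x6},{x3,x6},{x5,x6},{x1,x5,x6}} {{x7},{x2,x7},{x3,x7},{x5,x7},{x2,x3,x7}}
  W12: {{x3,x4},{x4,x5},{x3,x4,x5}}
  W13: {{x1,x5},{x5,x6},{x1,x5,x6}} {{x2,x7},{x3,x7},{x2,x3,x7}} {{x3,x6}} {{x5,x7}}
  W23: {{x1,x4}}
C dims 4,6; δ0: rk 3, SNF 1^3
degree 0: 4−3−0 = 1 → Ȟ^0 ≅ Z
degree 1: 6−0−3 = 3 → Ȟ^1 ≅ Z^3
degree 2: 0−0−0 = 0 → Ȟ^2 ≅ 0

Ȟ^0 ≅ Z, Ȟ^1 ≅ Z^3, Ȟ^2 ≅ 0


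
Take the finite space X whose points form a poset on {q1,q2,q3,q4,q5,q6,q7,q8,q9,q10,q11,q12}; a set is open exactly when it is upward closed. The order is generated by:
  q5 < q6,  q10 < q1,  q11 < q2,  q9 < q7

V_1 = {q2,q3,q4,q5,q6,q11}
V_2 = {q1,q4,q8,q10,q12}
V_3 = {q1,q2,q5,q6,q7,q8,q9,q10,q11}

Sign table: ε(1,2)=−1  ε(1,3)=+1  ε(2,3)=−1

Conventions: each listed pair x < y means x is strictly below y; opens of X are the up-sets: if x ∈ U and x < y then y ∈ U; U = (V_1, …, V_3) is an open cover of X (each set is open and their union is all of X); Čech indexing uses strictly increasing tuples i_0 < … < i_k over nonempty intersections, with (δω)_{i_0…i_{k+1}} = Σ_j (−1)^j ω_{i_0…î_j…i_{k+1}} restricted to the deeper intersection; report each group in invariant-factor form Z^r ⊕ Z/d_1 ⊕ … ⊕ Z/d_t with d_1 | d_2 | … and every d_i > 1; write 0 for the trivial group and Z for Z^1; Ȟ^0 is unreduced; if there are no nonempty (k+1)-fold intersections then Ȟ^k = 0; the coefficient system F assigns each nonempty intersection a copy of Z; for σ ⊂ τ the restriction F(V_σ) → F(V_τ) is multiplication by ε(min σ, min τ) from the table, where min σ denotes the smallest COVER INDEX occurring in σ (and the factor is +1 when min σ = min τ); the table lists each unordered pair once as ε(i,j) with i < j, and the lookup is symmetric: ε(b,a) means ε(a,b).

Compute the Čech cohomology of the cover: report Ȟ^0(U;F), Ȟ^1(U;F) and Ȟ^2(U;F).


Ȟ^0 ≅ Z,  Ȟ^1 ≅ Z,  Ȟ^2 ≅ 0

nerve simplices:
  V12={q4} V13={q2,q5,q6,q11} V23={q1,q8,q10}
C dims 3,3; δ0: rk 2, SNF 1^2
degree 0: 3−2−0 = 1 → Ȟ^0 ≅ Z
degree 1: 3−0−2 = 1 → Ȟ^1 ≅ Z
degree 2: 0−0−0 = 0 → Ȟ^2 ≅ 0


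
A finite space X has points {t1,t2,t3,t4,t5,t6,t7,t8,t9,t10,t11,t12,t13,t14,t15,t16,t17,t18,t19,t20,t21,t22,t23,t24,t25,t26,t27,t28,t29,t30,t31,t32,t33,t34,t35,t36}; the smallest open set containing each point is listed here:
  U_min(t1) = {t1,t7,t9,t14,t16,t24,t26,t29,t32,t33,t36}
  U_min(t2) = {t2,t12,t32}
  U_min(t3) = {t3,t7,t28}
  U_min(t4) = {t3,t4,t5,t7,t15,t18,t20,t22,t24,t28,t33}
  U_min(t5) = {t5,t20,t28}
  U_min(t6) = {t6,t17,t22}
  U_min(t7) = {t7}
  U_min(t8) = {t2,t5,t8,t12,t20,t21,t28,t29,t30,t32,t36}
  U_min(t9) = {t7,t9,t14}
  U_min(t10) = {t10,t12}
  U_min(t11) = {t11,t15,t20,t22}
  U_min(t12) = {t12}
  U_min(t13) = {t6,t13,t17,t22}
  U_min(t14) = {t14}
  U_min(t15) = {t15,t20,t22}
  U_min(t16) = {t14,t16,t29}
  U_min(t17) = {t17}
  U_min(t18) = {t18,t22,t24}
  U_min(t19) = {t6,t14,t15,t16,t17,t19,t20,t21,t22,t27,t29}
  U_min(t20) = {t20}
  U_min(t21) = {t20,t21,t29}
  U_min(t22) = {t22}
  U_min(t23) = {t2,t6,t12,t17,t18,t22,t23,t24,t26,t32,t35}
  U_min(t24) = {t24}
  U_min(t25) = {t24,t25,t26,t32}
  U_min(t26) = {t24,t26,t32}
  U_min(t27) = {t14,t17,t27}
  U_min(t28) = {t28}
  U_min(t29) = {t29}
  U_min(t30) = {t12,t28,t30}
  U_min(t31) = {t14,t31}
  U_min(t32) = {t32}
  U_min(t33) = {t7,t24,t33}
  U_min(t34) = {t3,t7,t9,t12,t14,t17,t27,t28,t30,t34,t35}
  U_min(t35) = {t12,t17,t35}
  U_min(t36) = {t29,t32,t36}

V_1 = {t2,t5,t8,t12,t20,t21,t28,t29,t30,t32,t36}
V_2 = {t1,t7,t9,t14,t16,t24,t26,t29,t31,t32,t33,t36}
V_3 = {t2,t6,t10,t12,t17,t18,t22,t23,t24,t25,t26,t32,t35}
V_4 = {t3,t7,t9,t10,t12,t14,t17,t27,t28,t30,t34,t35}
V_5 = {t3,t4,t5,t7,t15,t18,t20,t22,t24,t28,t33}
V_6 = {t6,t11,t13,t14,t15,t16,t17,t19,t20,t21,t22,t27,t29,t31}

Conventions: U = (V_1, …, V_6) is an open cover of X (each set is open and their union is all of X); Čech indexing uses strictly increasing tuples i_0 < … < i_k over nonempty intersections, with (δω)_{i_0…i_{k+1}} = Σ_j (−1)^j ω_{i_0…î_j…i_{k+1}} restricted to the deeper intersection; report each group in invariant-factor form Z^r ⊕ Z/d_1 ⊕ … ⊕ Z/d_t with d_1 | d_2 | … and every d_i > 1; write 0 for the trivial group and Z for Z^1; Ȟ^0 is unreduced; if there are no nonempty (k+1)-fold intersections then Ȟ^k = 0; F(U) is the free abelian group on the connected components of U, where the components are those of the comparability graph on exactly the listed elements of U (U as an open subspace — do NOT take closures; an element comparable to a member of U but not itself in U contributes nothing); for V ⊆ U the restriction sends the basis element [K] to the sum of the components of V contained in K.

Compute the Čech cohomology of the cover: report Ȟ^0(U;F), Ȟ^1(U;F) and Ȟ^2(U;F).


nonempty overlaps:
  V12={t29,t32,t36} V13={t2,t12,t32} V14={t12,t28,t30} V15={t5,t20,t28} V16={t20,t21,t29} V23={t24,t26,t32} V24={t7,t9,t14} V25={t7,t24,t33} V26={t14,t16,t29,t31} V34={t10,t12,t17,t35} V35={t18,t22,t24} V36={t6,t17,t22} V45={t3,t7,t28} V46={t14,t17,t27} V56={t15,t20,t22}
  V123={t32} V126={t29} V134={t12} V145={t28} V156={t20} V235={t24} V245={t7} V246={t14} V346={t17} V356={t22}
components per intersection:
  V1: {t2,t5,t8,t12,t20,t21,t28,t29,t30,t32,t36}
  V2: {t1,t7,t9,t14,t16,t24,t26,t29,t31,t32,t33,t36}
  V3: {t2,t6,t10,t12,t17,t18,t22,t23,t24,t25,t26,t32,t35}
  V4: {t3,t7,t9,t10,t12,t14,t17,t27,t28,t30,t34,t35}
  V5: {t3,t4,t5,t7,t15,t18,t20,t22,t24,t28,t33}
  V6: {t6,t11,t13,t14,t15,t16,t17,t19,t20,t21,t22,t27,t29,t31}
  V12: {t29,t32,t36}
  V13: {t2,t12,t32}
  V14: {t12,t28,t30}
  V15: {t5,t20,t28}
  V16: {t20,t21,t29}
  V23: {t24,t26,t32}
  V24: {t7,t9,t14}
  V25: {t7,t24,t33}
  V26: {t14,t16,t29,t31}
  V34: {t10,t12,t17,t35}
  V35: {t18,t22,t24}
  V36: {t6,t17,t22}
  V45: {t3,t7,t28}
  V46: {t14,t17,t27}
  V56: {t15,t20,t22}
  V123: {t32}
  V126: {t29}
  V134: {t12}
  V145: {t28}
  V156: {t20}
  V235: {t24}
  V245: {t7}
  V246: {t14}
  V346: {t17}
  V356: {t22}
C dims 6,15,10; δ0: rk 5, SNF 1^5; δ1: rk 10, SNF 1^9·2
degree 0: 6−5−0 = 1 → Ȟ^0 ≅ Z
degree 1: 15−10−5 = 0 → Ȟ^1 ≅ 0
degree 2: 10−0−10 = 0 plus torsion [2] → Ȟ^2 ≅ Z/2

Ȟ^0 = Z, Ȟ^1 = 0, Ȟ^2 = Z/2
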